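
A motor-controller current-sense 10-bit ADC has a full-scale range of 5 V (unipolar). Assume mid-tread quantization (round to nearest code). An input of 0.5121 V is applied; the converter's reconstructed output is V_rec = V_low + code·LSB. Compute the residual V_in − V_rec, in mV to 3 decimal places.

-0.595 mV

Step size: 5 V ÷ 2^10 = 4.883 mV.
(V_in − V_low)/LSB = (0.5121 − 0)/0.00488281 = 104.8781 → code 105 (round).
V_rec = 0 + 105·0.00488281 = 0.51269531 V.
Error = 0.5121 − 0.51269531 = -0.000595313 V = -0.595 mV.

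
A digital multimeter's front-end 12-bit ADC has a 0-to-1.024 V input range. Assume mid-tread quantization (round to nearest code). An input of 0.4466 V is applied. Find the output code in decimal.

code 1786

Full-scale span = 1.024 V; LSB = 1.024/2^12 = 250.00 µV.
(0.4466 − 0) / 0.00025 = 1786.400 LSBs.
round(1786.400) = 1786.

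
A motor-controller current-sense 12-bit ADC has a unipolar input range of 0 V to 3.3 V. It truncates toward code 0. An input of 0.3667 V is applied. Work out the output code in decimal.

code 455

With 4096 levels over 3.3 V, one step is 0.806 mV.
(0.3667 − 0) / 0.000805664 = 455.152 LSBs.
So the output code is 455.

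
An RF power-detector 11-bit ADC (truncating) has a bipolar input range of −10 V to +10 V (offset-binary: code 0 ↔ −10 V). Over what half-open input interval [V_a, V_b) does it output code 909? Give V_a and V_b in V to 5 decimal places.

[-1.12305 V, -1.11328 V)

LSB = 20/2^11 = 9.766 mV.
V_a = V_low + 909·LSB = -1.12305 V; V_b = V_low + 910·LSB = -1.11328 V.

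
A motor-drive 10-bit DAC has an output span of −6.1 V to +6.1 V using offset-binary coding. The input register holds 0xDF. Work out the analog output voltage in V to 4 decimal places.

-3.4432 V

LSB = 12.2 V / 2^10 = 11.914 mV.
Code 0xDF = 223 decimal.
V_out = (−6.1) + 223 × 0.0119141 V = -3.44316 V.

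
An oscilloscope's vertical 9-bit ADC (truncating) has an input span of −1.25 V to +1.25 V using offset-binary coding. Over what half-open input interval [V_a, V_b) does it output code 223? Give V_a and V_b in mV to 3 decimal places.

LSB = 2.5/2^9 = 4.883 mV.
V_a = V_low + 223·LSB = -0.161133 V; V_b = V_low + 224·LSB = -0.15625 V.

[-161.133 mV, -156.250 mV)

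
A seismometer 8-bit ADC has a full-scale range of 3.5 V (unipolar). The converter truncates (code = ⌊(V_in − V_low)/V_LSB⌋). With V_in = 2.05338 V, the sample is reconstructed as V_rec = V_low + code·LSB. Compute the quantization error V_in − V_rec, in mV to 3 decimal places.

2.599 mV

Step size: 3.5 V ÷ 2^8 = 13.672 mV.
(2.05338 − 0)/0.0136719 = 150.1901; ⌊·⌋ gives code 150.
Code 150 maps back to 0 + 150×0.0136719 V = 2.0507812 V.
V_in − V_rec = 0.00259875 V = 2.599 mV.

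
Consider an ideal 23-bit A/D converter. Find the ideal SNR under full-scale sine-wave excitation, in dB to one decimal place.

140.2 dB

SNR ≈ 6.02·N + 1.76 dB = 6.02·23 + 1.76 = 140.22 dB.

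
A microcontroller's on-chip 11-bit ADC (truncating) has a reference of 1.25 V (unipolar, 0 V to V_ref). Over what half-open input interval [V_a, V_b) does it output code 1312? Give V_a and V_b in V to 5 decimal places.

LSB = 1.25/2^11 = 0.610 mV.
V_a = V_low + 1312·LSB = 0.800781 V; V_b = V_low + 1313·LSB = 0.801392 V.

[0.80078 V, 0.80139 V)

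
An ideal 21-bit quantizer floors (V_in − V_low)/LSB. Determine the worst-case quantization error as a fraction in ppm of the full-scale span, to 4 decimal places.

0.4768 ppm

Truncating → worst-case error = 1 LSB = V_FS/2^21, so 1e+06/2097152 = 0.476837 ppm of full scale.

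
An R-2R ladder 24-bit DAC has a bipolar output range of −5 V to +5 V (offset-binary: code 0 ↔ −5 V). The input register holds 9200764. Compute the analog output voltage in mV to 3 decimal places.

484.083 mV

LSB = 10 V / 2^24 = 0.60 µV.
V_out = (−5) + 9200764 × 5.96046e-07 V = 0.484083 V.
= 484.083 mV.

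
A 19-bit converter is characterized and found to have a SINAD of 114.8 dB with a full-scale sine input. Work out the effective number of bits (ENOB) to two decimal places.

ENOB = (SINAD − 1.76) / 6.02 = (114.8 − 1.76)/6.02 = 18.777.

18.78 bits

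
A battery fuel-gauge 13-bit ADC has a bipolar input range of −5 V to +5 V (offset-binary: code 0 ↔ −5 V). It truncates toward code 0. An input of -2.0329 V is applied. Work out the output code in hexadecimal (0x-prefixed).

Full-scale span = 10 V; LSB = 10/2^13 = 1.221 mV.
(V_in − V_low)/LSB = (-2.0329 − (−5)) / 0.0012207 = 2430.648.
Floor → code 2430.
In hexadecimal (0x-prefixed): 0x97E.

code 0x97E (decimal 2430)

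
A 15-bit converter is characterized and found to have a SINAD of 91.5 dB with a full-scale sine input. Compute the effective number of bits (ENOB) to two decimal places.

ENOB = (SINAD − 1.76) / 6.02 = (91.5 − 1.76)/6.02 = 14.907.

14.91 bits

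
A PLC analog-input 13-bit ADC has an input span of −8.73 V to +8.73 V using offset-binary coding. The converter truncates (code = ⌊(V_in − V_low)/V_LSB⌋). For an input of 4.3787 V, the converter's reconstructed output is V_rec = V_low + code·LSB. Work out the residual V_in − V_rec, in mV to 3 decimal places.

Step size: 17.46 V ÷ 2^13 = 2.131 mV.
(V_in − V_low)/LSB = (4.3787 − (−8.73))/0.00213135 = 6150.4279 → code 6150 (floor).
Code 6150 maps back to (−8.73) + 6150×0.00213135 V = 4.3777881 V.
V_in − V_rec = 0.000911914 V = 0.912 mV.

0.912 mV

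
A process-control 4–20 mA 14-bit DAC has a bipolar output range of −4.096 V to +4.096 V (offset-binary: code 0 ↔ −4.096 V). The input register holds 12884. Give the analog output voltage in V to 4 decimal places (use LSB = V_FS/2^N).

LSB = 8.192 V / 2^14 = 0.500 mV.
V_out = (−4.096) + 12884 × 0.0005 V = 2.346 V.

2.3460 V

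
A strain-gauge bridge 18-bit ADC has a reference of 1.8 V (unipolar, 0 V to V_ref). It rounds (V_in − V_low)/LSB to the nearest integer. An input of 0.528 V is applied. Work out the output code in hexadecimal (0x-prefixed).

Full-scale span = 1.8 V; LSB = 1.8/2^18 = 6.87 µV.
Input sits at 76895.573 steps above V_low.
Round → code 76896.
In hexadecimal (0x-prefixed): 0x12C60.

code 0x12C60 (decimal 76896)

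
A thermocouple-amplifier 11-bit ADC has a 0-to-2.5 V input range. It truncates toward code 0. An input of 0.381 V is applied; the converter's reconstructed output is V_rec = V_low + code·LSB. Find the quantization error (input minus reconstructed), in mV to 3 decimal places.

Step size: 2.5 V ÷ 2^11 = 1.221 mV.
(V_in − V_low)/LSB = (0.381 − 0)/0.0012207 = 312.1152 → code 312 (floor).
Reconstructed: 0.38085938 V.
Difference: 0.000140625 V → 0.141 mV.

0.141 mV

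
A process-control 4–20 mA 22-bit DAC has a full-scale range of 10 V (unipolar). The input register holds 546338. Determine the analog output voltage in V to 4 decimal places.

1.3026 V

LSB = 10 V / 2^22 = 2.38 µV.
V_out = 0 + 546338 × 2.38419e-06 V = 1.30257 V.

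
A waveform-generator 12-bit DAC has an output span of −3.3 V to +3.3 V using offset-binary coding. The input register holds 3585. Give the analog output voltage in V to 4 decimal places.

LSB = 6.6 V / 2^12 = 1.611 mV.
V_out = (−3.3) + 3585 × 0.00161133 V = 2.47661 V.

2.4766 V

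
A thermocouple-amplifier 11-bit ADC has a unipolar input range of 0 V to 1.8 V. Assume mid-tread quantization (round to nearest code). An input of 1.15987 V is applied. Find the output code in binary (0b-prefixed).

code 0b10100101000 (decimal 1320)

With 2048 levels over 1.8 V, one step is 0.879 mV.
Input sits at 1319.674 steps above V_low.
Round → code 1320.
In binary (0b-prefixed): 0b10100101000.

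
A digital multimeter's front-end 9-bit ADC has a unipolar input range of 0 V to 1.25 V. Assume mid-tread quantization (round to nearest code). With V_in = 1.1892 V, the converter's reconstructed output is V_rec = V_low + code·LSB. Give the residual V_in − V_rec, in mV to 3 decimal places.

0.235 mV

Step size: 1.25 V ÷ 2^9 = 2.441 mV.
(1.1892 − 0)/0.00244141 = 487.0963; round gives code 487.
Code 487 maps back to 0 + 487×0.00244141 V = 1.1889648 V.
Error = 1.1892 − 1.1889648 = 0.000235156 V = 0.235 mV.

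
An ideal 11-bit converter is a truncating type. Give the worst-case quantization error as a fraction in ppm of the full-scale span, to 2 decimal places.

Truncating → worst-case error = 1 LSB = V_FS/2^11, so 1e+06/2048 = 488.281 ppm of full scale.

488.28 ppm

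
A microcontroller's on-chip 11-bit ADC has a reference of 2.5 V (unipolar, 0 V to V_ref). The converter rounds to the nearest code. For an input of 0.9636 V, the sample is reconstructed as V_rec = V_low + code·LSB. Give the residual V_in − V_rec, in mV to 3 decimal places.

Step size: 2.5 V ÷ 2^11 = 1.221 mV.
(V_in − V_low)/LSB = (0.9636 − 0)/0.0012207 = 789.3811 → code 789 (round).
V_rec = 0 + 789·0.0012207 = 0.96313477 V.
Error = 0.9636 − 0.96313477 = 0.000465234 V = 0.465 mV.

0.465 mV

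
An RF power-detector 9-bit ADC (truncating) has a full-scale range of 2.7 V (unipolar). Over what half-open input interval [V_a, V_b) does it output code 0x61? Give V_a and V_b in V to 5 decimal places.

LSB = 2.7/2^9 = 5.273 mV.
Code 0x61 = 97 decimal.
V_a = V_low + 97·LSB = 0.511523 V; V_b = V_low + 98·LSB = 0.516797 V.

[0.51152 V, 0.51680 V)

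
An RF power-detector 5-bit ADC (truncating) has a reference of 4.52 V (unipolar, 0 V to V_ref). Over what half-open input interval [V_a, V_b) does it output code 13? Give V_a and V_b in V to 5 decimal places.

[1.83625 V, 1.97750 V)

LSB = 4.52/2^5 = 141.250 mV.
V_a = V_low + 13·LSB = 1.83625 V; V_b = V_low + 14·LSB = 1.9775 V.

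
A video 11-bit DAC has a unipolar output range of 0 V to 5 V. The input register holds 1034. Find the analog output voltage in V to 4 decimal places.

LSB = 5 V / 2^11 = 2.441 mV.
V_out = 0 + 1034 × 0.00244141 V = 2.52441 V.

2.5244 V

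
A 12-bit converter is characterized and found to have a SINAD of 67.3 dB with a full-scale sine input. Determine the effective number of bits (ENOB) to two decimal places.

10.89 bits

ENOB = (SINAD − 1.76) / 6.02 = (67.3 − 1.76)/6.02 = 10.887.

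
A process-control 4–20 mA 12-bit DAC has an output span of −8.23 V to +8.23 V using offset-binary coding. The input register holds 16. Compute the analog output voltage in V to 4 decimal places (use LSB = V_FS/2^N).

-8.1657 V

LSB = 16.46 V / 2^12 = 4.019 mV.
V_out = (−8.23) + 16 × 0.00401855 V = -8.1657 V.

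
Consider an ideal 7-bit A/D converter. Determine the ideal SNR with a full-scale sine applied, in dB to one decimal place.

SNR ≈ 6.02·N + 1.76 dB = 6.02·7 + 1.76 = 43.90 dB.

43.9 dB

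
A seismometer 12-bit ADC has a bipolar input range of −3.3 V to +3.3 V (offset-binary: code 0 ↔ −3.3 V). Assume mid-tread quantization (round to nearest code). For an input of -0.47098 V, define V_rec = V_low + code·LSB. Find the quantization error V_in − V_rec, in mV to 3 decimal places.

-0.472 mV

LSB = 6.6/2^12 = 1.611 mV.
Scaled input = 1755.7070 LSBs, so code = 1756.
Code 1756 maps back to (−3.3) + 1756×0.00161133 V = -0.47050781 V.
Difference: -0.000472188 V → -0.472 mV.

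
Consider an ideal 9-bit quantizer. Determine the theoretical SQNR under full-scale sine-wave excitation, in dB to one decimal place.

SNR ≈ 6.02·N + 1.76 dB = 6.02·9 + 1.76 = 55.94 dB.

55.9 dB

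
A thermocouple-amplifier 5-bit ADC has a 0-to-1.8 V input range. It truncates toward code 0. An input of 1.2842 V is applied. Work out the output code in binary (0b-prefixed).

code 0b10110 (decimal 22)

LSB = 1.8 V / 32 = 56.250 mV.
(1.2842 − 0) / 0.05625 = 22.830 LSBs.
Floor → code 22.
In binary (0b-prefixed): 0b10110.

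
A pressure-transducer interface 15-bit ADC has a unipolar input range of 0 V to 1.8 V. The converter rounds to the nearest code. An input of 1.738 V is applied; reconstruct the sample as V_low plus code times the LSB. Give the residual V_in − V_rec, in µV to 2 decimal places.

LSB = 1.8/2^15 = 54.93 µV.
(V_in − V_low)/LSB = (1.738 − 0)/5.49316e-05 = 31639.3244 → code 31639 (round).
Reconstructed: 1.7379822 V.
V_in − V_rec = 1.78223e-05 V = 17.82 µV.

17.82 µV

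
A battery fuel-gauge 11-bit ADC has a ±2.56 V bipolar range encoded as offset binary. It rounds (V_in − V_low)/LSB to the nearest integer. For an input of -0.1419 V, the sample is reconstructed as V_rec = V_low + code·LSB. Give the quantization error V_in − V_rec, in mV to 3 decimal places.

0.600 mV

One LSB is 5.12 V / 2048 = 2.500 mV.
(-0.1419 − (−2.56))/0.0025 = 967.2400; round gives code 967.
Reconstructed: -0.1425 V.
Error = -0.1419 − (−0.1425) = 0.0006 V = 0.600 mV.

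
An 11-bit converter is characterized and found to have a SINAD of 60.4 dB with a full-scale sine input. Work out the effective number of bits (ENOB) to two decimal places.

9.74 bits

ENOB = (SINAD − 1.76) / 6.02 = (60.4 − 1.76)/6.02 = 9.741.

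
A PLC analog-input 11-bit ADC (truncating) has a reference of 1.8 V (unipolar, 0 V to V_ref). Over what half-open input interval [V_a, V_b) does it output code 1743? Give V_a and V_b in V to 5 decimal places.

[1.53193 V, 1.53281 V)

LSB = 1.8/2^11 = 0.879 mV.
V_a = V_low + 1743·LSB = 1.53193 V; V_b = V_low + 1744·LSB = 1.53281 V.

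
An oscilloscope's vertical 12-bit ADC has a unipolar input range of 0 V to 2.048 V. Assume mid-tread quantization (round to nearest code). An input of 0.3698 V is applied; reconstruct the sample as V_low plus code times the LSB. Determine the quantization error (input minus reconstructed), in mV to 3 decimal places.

One LSB is 2.048 V / 4096 = 0.500 mV.
(0.3698 − 0)/0.0005 = 739.6000; round gives code 740.
Reconstructed: 0.37 V.
V_in − V_rec = -0.0002 V = -0.200 mV.

-0.200 mV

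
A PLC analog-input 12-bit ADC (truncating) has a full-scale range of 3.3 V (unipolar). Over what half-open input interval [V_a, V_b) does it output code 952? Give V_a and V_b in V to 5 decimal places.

[0.76699 V, 0.76780 V)

LSB = 3.3/2^12 = 0.806 mV.
V_a = V_low + 952·LSB = 0.766992 V; V_b = V_low + 953·LSB = 0.767798 V.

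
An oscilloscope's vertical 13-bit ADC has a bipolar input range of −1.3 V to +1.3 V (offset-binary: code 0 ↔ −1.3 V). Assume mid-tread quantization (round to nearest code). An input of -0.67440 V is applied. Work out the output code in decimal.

code 1971

With 8192 levels over 2.6 V, one step is 317.38 µV.
(-0.67440 − (−1.3)) / 0.000317383 = 1971.121 LSBs.
So the output code is 1971.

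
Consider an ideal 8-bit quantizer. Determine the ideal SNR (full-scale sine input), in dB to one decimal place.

49.9 dB

SNR ≈ 6.02·N + 1.76 dB = 6.02·8 + 1.76 = 49.92 dB.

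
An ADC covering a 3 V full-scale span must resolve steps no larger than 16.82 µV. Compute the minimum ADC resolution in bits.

Number of steps required ≥ 3 V / 16.82 µV = 178359.10.
Need 2^N ≥ 178359.10; 2^17 = 131072, 2^18 = 262144.
Minimum N = 18.

18 bits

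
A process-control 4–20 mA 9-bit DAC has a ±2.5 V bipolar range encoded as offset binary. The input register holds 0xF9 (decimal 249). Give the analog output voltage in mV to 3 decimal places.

LSB = 5 V / 2^9 = 9.766 mV.
Code 0xF9 = 249 decimal.
V_out = (−2.5) + 249 × 0.00976562 V = -0.0683594 V.
= -68.359 mV.

-68.359 mV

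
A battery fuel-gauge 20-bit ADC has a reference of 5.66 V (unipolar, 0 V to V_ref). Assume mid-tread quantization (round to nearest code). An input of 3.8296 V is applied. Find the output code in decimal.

code 709475

Full-scale span = 5.66 V; LSB = 5.66/2^20 = 5.40 µV.
(3.8296 − 0) / 5.3978e-06 = 709474.673 LSBs.
Round → code 709475.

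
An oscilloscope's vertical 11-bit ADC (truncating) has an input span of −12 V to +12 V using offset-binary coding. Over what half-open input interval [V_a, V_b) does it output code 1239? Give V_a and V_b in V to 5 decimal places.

LSB = 24/2^11 = 11.719 mV.
V_a = V_low + 1239·LSB = 2.51953 V; V_b = V_low + 1240·LSB = 2.53125 V.

[2.51953 V, 2.53125 V)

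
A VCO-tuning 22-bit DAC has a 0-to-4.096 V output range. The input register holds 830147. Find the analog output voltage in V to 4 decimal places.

LSB = 4.096 V / 2^22 = 0.98 µV.
V_out = 0 + 830147 × 9.76563e-07 V = 0.81069 V.

0.8107 V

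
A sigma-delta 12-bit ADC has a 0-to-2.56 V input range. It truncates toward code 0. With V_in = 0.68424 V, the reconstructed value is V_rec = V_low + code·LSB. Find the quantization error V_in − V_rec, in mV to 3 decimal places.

0.490 mV

One LSB is 2.56 V / 4096 = 0.625 mV.
(0.68424 − 0)/0.000625 = 1094.7840; ⌊·⌋ gives code 1094.
Reconstructed: 0.68375 V.
Error = 0.68424 − 0.68375 = 0.00049 V = 0.490 mV.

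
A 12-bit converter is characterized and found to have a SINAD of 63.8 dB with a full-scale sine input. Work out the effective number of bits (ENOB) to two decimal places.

ENOB = (SINAD − 1.76) / 6.02 = (63.8 − 1.76)/6.02 = 10.306.

10.31 bits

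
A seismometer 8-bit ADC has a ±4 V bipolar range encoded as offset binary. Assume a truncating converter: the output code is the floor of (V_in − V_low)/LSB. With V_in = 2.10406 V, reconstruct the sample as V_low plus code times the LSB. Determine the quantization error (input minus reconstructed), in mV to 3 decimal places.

10.310 mV

LSB = 8/2^8 = 31.250 mV.
(V_in − V_low)/LSB = (2.10406 − (−4))/0.03125 = 195.3299 → code 195 (floor).
V_rec = (−4) + 195·0.03125 = 2.09375 V.
Difference: 0.01031 V → 10.310 mV.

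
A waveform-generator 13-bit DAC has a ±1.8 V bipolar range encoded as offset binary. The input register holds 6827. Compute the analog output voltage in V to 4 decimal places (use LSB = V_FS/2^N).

1.2001 V

LSB = 3.6 V / 2^13 = 439.45 µV.
V_out = (−1.8) + 6827 × 0.000439453 V = 1.20015 V.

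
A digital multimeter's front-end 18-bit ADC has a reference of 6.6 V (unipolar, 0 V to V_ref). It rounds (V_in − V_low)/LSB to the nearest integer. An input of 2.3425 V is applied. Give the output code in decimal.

code 93041

With 262144 levels over 6.6 V, one step is 25.18 µV.
(2.3425 − 0) / 2.5177e-05 = 93041.261 LSBs.
round(93041.261) = 93041.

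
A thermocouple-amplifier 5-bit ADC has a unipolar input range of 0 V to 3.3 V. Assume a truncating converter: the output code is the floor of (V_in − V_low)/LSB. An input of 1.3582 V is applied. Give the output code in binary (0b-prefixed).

code 0b1101 (decimal 13)

LSB = 3.3 V / 32 = 103.125 mV.
(1.3582 − 0) / 0.103125 = 13.170 LSBs.
Floor → code 13.
In binary (0b-prefixed): 0b1101.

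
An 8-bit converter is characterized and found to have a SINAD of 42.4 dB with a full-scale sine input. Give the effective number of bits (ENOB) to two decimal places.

6.75 bits

ENOB = (SINAD − 1.76) / 6.02 = (42.4 − 1.76)/6.02 = 6.751.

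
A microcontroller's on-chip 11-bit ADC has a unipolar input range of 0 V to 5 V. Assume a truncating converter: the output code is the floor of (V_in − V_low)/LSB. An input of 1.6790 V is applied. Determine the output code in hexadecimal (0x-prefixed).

LSB = 5 V / 2048 = 2.441 mV.
Input sits at 687.718 steps above V_low.
So the output code is 687.
In hexadecimal (0x-prefixed): 0x2AF.

code 0x2AF (decimal 687)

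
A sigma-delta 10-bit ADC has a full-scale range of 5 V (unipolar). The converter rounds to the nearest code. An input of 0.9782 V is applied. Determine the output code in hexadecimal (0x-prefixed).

code 0xC8 (decimal 200)

Full-scale span = 5 V; LSB = 5/2^10 = 4.883 mV.
Input sits at 200.335 steps above V_low.
So the output code is 200.
In hexadecimal (0x-prefixed): 0xC8.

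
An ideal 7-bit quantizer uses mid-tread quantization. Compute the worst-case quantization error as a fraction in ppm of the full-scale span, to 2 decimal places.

Rounding → worst-case error = ½ LSB = V_FS/2^8, so 1e+06/256 = 3906.25 ppm of full scale.

3906.25 ppm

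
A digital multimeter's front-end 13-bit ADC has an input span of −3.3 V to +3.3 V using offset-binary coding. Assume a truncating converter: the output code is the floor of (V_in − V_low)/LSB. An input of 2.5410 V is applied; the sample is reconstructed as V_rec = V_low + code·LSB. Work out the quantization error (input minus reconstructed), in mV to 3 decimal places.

LSB = 6.6/2^13 = 0.806 mV.
Scaled input = 7249.9200 LSBs, so code = 7249.
V_rec = (−3.3) + 7249·0.000805664 = 2.5402588 V.
V_in − V_rec = 0.000741211 V = 0.741 mV.

0.741 mV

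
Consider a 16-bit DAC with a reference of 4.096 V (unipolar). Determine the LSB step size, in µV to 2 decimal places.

Full-scale span = 4.096 V.
LSB = 4.096 / 2^16 = 4.096 / 65536 = 6.25e-05 V = 62.50 µV.

62.50 µV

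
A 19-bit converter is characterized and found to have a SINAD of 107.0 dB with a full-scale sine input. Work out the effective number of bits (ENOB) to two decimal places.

17.48 bits

ENOB = (SINAD − 1.76) / 6.02 = (107.0 − 1.76)/6.02 = 17.482.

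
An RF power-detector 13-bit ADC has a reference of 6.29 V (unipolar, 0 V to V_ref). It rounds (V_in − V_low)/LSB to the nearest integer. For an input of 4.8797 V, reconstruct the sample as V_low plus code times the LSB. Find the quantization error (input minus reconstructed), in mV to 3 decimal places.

LSB = 6.29/2^13 = 0.768 mV.
(V_in − V_low)/LSB = (4.8797 − 0)/0.000767822 = 6355.2468 → code 6355 (round).
Code 6355 maps back to 0 + 6355×0.000767822 V = 4.8795105 V.
Error = 4.8797 − 4.8795105 = 0.000189502 V = 0.190 mV.

0.190 mV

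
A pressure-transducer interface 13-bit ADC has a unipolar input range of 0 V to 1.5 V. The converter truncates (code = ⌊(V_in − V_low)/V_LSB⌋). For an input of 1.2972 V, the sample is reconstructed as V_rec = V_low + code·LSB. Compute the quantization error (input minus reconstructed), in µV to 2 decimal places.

One LSB is 1.5 V / 8192 = 183.11 µV.
(1.2972 − 0)/0.000183105 = 7084.4416; ⌊·⌋ gives code 7084.
Reconstructed: 1.2971191 V.
Error = 1.2972 − 1.2971191 = 8.08594e-05 V = 80.86 µV.

80.86 µV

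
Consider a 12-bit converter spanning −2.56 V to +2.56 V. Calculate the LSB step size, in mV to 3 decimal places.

Full-scale span = 5.12 V.
LSB = 5.12 / 2^12 = 5.12 / 4096 = 0.00125 V = 1.250 mV.

1.250 mV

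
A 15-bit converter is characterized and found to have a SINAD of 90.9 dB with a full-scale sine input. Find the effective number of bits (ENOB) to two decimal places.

14.81 bits

ENOB = (SINAD − 1.76) / 6.02 = (90.9 − 1.76)/6.02 = 14.807.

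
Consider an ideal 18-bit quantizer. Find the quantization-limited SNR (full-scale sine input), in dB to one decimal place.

110.1 dB

SNR ≈ 6.02·N + 1.76 dB = 6.02·18 + 1.76 = 110.12 dB.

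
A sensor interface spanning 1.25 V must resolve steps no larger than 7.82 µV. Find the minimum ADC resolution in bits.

18 bits

Number of steps required ≥ 1.25 V / 7.82 µV = 159846.55.
Need 2^N ≥ 159846.55; 2^17 = 131072, 2^18 = 262144.
Minimum N = 18.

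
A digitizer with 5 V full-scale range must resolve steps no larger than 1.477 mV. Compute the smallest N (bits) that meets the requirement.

12 bits

Number of steps required ≥ 5 V / 1.477 mV = 3385.24.
Need 2^N ≥ 3385.24; 2^11 = 2048, 2^12 = 4096.
Minimum N = 12.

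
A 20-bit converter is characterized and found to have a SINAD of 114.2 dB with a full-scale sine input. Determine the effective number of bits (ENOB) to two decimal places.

ENOB = (SINAD − 1.76) / 6.02 = (114.2 − 1.76)/6.02 = 18.678.

18.68 bits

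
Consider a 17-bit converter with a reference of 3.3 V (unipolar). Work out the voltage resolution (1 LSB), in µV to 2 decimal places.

Full-scale span = 3.3 V.
LSB = 3.3 / 2^17 = 3.3 / 131072 = 2.5177e-05 V = 25.18 µV.

25.18 µV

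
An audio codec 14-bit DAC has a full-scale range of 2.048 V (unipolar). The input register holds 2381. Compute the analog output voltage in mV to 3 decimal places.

297.625 mV

LSB = 2.048 V / 2^14 = 125.00 µV.
V_out = 0 + 2381 × 0.000125 V = 0.297625 V.
= 297.625 mV.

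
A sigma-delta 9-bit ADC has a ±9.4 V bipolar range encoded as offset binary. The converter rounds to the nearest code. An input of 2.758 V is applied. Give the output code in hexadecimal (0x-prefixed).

LSB = 18.8 V / 512 = 36.719 mV.
(2.758 − (−9.4)) / 0.0367188 = 331.111 LSBs.
round(331.111) = 331.
In hexadecimal (0x-prefixed): 0x14B.

code 0x14B (decimal 331)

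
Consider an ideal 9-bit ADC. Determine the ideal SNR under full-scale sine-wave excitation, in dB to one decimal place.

SNR ≈ 6.02·N + 1.76 dB = 6.02·9 + 1.76 = 55.94 dB.

55.9 dB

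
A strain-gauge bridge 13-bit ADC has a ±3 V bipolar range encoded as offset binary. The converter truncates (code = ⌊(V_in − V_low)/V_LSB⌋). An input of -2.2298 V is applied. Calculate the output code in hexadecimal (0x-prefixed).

code 0x41B (decimal 1051)

LSB = 6 V / 8192 = 0.732 mV.
Input sits at 1051.580 steps above V_low.
⌊·⌋(1051.580) = 1051.
In hexadecimal (0x-prefixed): 0x41B.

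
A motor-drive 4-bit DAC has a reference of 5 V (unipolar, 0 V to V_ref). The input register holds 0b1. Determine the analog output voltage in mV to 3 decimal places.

LSB = 5 V / 2^4 = 312.500 mV.
Code 0b1 = 1 decimal.
V_out = 0 + 1 × 0.3125 V = 0.3125 V.
= 312.500 mV.

312.500 mV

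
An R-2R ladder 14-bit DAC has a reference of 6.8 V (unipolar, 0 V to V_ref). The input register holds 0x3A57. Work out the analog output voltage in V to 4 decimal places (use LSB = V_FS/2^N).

6.1986 V

LSB = 6.8 V / 2^14 = 415.04 µV.
Code 0x3A57 = 14935 decimal.
V_out = 0 + 14935 × 0.000415039 V = 6.19861 V.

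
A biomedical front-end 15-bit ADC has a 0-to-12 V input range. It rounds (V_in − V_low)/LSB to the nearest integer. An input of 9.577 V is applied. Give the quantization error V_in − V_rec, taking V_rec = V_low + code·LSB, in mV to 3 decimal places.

-0.148 mV

Step size: 12 V ÷ 2^15 = 366.21 µV.
(9.577 − 0)/0.000366211 = 26151.5947; round gives code 26152.
Code 26152 maps back to 0 + 26152×0.000366211 V = 9.5771484 V.
Error = 9.577 − 9.5771484 = -0.000148437 V = -0.148 mV.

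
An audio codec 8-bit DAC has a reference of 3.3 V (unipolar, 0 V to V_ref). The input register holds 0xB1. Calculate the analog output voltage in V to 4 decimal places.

LSB = 3.3 V / 2^8 = 12.891 mV.
Code 0xB1 = 177 decimal.
V_out = 0 + 177 × 0.0128906 V = 2.28164 V.

2.2816 V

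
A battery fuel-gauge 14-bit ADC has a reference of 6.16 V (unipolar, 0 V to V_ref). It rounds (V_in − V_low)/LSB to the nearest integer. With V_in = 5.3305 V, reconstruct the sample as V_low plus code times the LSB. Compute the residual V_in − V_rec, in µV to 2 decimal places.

-95.70 µV

Step size: 6.16 V ÷ 2^14 = 375.98 µV.
(V_in − V_low)/LSB = (5.3305 − 0)/0.000375977 = 14177.7455 → code 14178 (round).
V_rec = 0 + 14178·0.000375977 = 5.3305957 V.
V_in − V_rec = -9.57031e-05 V = -95.70 µV.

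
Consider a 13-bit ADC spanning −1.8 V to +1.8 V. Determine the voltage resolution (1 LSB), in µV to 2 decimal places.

439.45 µV

Full-scale span = 3.6 V.
LSB = 3.6 / 2^13 = 3.6 / 8192 = 0.000439453 V = 439.45 µV.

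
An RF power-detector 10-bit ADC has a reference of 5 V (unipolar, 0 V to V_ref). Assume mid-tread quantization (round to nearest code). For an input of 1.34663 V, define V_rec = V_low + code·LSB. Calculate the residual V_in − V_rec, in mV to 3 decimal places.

One LSB is 5 V / 1024 = 4.883 mV.
(V_in − V_low)/LSB = (1.34663 − 0)/0.00488281 = 275.7898 → code 276 (round).
V_rec = 0 + 276·0.00488281 = 1.3476562 V.
Difference: -0.00102625 V → -1.026 mV.

-1.026 mV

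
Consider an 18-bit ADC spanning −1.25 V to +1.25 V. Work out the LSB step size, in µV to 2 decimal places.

Full-scale span = 2.5 V.
LSB = 2.5 / 2^18 = 2.5 / 262144 = 9.53674e-06 V = 9.54 µV.

9.54 µV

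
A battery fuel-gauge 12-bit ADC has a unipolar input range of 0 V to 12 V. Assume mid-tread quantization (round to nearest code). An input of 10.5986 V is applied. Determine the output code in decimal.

code 3618

LSB = 12 V / 4096 = 2.930 mV.
Input sits at 3617.655 steps above V_low.
So the output code is 3618.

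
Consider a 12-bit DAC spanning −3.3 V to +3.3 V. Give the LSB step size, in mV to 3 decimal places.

Full-scale span = 6.6 V.
LSB = 6.6 / 2^12 = 6.6 / 4096 = 0.00161133 V = 1.611 mV.

1.611 mV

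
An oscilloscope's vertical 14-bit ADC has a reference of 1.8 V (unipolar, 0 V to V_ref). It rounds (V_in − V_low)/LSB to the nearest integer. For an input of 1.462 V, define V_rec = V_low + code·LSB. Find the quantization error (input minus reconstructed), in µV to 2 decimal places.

49.32 µV

LSB = 1.8/2^14 = 109.86 µV.
(V_in − V_low)/LSB = (1.462 − 0)/0.000109863 = 13307.4489 → code 13307 (round).
Code 13307 maps back to 0 + 13307×0.000109863 V = 1.4619507 V.
Error = 1.462 − 1.4619507 = 4.93164e-05 V = 49.32 µV.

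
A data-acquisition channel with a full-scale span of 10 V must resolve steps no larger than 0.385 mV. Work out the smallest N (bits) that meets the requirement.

Number of steps required ≥ 10 V / 0.385 mV = 25974.03.
Need 2^N ≥ 25974.03; 2^14 = 16384, 2^15 = 32768.
Minimum N = 15.

15 bits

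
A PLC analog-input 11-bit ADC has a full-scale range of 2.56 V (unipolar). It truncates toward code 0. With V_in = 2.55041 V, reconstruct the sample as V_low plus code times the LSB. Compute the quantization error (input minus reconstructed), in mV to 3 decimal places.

0.410 mV

LSB = 2.56/2^11 = 1.250 mV.
(V_in − V_low)/LSB = (2.55041 − 0)/0.00125 = 2040.3280 → code 2040 (floor).
Reconstructed: 2.55 V.
Error = 2.55041 − 2.55 = 0.00041 V = 0.410 mV.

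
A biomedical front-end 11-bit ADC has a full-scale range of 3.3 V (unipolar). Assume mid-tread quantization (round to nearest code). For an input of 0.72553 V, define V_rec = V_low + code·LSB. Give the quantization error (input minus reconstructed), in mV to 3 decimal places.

LSB = 3.3/2^11 = 1.611 mV.
(0.72553 − 0)/0.00161133 = 450.2683; round gives code 450.
Code 450 maps back to 0 + 450×0.00161133 V = 0.72509766 V.
Error = 0.72553 − 0.72509766 = 0.000432344 V = 0.432 mV.

0.432 mV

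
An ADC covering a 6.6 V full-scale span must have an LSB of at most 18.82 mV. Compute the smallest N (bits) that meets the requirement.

9 bits

Number of steps required ≥ 6.6 V / 18.82 mV = 350.69.
Need 2^N ≥ 350.69; 2^8 = 256, 2^9 = 512.
Minimum N = 9.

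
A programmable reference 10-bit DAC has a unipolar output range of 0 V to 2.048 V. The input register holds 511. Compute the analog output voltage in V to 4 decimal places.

LSB = 2.048 V / 2^10 = 2.000 mV.
V_out = 0 + 511 × 0.002 V = 1.022 V.

1.0220 V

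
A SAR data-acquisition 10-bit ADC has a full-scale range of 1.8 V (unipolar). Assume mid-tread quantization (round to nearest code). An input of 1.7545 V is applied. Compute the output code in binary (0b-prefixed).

code 0b1111100110 (decimal 998)

LSB = 1.8 V / 1024 = 1.758 mV.
(1.7545 − 0) / 0.00175781 = 998.116 LSBs.
Round → code 998.
In binary (0b-prefixed): 0b1111100110.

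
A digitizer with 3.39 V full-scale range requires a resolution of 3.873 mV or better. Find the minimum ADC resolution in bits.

10 bits

Number of steps required ≥ 3.39 V / 3.873 mV = 875.29.
Need 2^N ≥ 875.29; 2^9 = 512, 2^10 = 1024.
Minimum N = 10.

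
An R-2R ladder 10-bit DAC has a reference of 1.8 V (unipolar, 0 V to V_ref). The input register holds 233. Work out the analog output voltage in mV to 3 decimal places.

LSB = 1.8 V / 2^10 = 1.758 mV.
V_out = 0 + 233 × 0.00175781 V = 0.40957 V.
= 409.570 mV.

409.570 mV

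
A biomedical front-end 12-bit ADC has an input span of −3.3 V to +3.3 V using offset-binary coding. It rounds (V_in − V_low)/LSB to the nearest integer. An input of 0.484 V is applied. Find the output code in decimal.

Full-scale span = 6.6 V; LSB = 6.6/2^12 = 1.611 mV.
(V_in − V_low)/LSB = (0.484 − (−3.3)) / 0.00161133 = 2348.373.
So the output code is 2348.

code 2348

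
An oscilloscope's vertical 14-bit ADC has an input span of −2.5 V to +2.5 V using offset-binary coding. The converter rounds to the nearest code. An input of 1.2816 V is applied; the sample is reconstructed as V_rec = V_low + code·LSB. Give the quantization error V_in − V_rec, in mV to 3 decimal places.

-0.138 mV

Step size: 5 V ÷ 2^14 = 305.18 µV.
Scaled input = 12391.5469 LSBs, so code = 12392.
V_rec = (−2.5) + 12392·0.000305176 = 1.2817383 V.
Difference: -0.000138281 V → -0.138 mV.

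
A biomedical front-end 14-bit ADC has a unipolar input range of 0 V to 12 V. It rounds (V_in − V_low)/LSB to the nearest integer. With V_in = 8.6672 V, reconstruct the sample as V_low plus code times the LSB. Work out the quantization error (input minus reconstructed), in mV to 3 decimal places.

LSB = 12/2^14 = 0.732 mV.
(8.6672 − 0)/0.000732422 = 11833.6171; round gives code 11834.
Code 11834 maps back to 0 + 11834×0.000732422 V = 8.6674805 V.
Difference: -0.000280469 V → -0.280 mV.

-0.280 mV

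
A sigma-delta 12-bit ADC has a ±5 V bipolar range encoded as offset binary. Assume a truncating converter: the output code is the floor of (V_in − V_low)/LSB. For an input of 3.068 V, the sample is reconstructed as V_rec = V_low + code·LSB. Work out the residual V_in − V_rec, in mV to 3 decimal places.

1.594 mV

One LSB is 10 V / 4096 = 2.441 mV.
Scaled input = 3304.6528 LSBs, so code = 3304.
Code 3304 maps back to (−5) + 3304×0.00244141 V = 3.0664062 V.
Error = 3.068 − 3.0664062 = 0.00159375 V = 1.594 mV.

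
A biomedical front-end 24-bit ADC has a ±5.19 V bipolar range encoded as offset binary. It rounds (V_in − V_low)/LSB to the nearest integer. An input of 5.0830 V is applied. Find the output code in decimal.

LSB = 10.38 V / 16777216 = 0.62 µV.
(V_in − V_low)/LSB = (5.0830 − (−5.19)) / 6.18696e-07 = 16604271.673.
Round → code 16604272.

code 16604272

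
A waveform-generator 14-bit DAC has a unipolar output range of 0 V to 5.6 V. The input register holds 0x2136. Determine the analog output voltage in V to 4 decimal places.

LSB = 5.6 V / 2^14 = 341.80 µV.
Code 0x2136 = 8502 decimal.
V_out = 0 + 8502 × 0.000341797 V = 2.90596 V.

2.9060 V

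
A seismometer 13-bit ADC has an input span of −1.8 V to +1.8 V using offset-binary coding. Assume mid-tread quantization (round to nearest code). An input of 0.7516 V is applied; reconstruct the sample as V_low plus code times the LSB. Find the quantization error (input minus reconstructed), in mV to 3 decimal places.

LSB = 3.6/2^13 = 439.45 µV.
(0.7516 − (−1.8))/0.000439453 = 5806.3076; round gives code 5806.
Reconstructed: 0.75146484 V.
Error = 0.7516 − 0.75146484 = 0.000135156 V = 0.135 mV.

0.135 mV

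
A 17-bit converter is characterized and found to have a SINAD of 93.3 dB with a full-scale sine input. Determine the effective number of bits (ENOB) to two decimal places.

15.21 bits

ENOB = (SINAD − 1.76) / 6.02 = (93.3 − 1.76)/6.02 = 15.206.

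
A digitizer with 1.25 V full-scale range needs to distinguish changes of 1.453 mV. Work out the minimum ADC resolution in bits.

Number of steps required ≥ 1.25 V / 1.453 mV = 860.29.
Need 2^N ≥ 860.29; 2^9 = 512, 2^10 = 1024.
Minimum N = 10.

10 bits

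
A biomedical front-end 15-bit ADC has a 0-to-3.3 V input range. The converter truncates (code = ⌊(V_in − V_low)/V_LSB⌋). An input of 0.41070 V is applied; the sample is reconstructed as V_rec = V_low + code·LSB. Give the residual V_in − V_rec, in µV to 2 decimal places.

12.74 µV

LSB = 3.3/2^15 = 100.71 µV.
(0.41070 − 0)/0.000100708 = 4078.1265; ⌊·⌋ gives code 4078.
Reconstructed: 0.41068726 V.
Error = 0.41070 − 0.41068726 = 1.27441e-05 V = 12.74 µV.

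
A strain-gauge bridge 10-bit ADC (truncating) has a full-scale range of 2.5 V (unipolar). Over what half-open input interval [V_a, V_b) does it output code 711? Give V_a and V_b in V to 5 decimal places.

LSB = 2.5/2^10 = 2.441 mV.
V_a = V_low + 711·LSB = 1.73584 V; V_b = V_low + 712·LSB = 1.73828 V.

[1.73584 V, 1.73828 V)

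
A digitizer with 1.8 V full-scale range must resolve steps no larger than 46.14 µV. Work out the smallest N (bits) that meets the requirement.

Number of steps required ≥ 1.8 V / 46.14 µV = 39011.70.
Need 2^N ≥ 39011.70; 2^15 = 32768, 2^16 = 65536.
Minimum N = 16.

16 bits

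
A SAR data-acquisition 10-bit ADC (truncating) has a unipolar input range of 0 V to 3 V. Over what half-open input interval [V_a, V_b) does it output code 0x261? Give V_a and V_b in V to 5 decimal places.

LSB = 3/2^10 = 2.930 mV.
Code 0x261 = 609 decimal.
V_a = V_low + 609·LSB = 1.78418 V; V_b = V_low + 610·LSB = 1.78711 V.

[1.78418 V, 1.78711 V)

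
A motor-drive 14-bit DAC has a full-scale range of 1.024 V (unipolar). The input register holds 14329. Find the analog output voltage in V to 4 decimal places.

0.8956 V

LSB = 1.024 V / 2^14 = 62.50 µV.
V_out = 0 + 14329 × 6.25e-05 V = 0.895563 V.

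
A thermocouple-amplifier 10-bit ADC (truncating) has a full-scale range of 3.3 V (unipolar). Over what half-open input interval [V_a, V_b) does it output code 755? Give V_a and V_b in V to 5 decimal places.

[2.43311 V, 2.43633 V)

LSB = 3.3/2^10 = 3.223 mV.
V_a = V_low + 755·LSB = 2.43311 V; V_b = V_low + 756·LSB = 2.43633 V.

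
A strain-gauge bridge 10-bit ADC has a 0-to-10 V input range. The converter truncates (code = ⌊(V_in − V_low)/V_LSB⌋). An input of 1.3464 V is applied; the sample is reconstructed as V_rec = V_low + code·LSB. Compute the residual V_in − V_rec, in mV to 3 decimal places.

8.509 mV

One LSB is 10 V / 1024 = 9.766 mV.
Scaled input = 137.8714 LSBs, so code = 137.
V_rec = 0 + 137·0.00976562 = 1.3378906 V.
Error = 1.3464 − 1.3378906 = 0.00850937 V = 8.509 mV.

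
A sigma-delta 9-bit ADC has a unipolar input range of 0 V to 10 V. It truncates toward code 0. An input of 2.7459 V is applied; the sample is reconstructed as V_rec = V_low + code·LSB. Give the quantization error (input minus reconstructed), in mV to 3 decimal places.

11.525 mV

LSB = 10/2^9 = 19.531 mV.
(2.7459 − 0)/0.0195312 = 140.5901; ⌊·⌋ gives code 140.
V_rec = 0 + 140·0.0195312 = 2.734375 V.
Error = 2.7459 − 2.734375 = 0.011525 V = 11.525 mV.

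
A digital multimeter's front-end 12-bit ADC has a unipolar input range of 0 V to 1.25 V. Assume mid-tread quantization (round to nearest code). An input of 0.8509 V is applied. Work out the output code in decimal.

code 2788

With 4096 levels over 1.25 V, one step is 305.18 µV.
(V_in − V_low)/LSB = (0.8509 − 0) / 0.000305176 = 2788.229.
round(2788.229) = 2788.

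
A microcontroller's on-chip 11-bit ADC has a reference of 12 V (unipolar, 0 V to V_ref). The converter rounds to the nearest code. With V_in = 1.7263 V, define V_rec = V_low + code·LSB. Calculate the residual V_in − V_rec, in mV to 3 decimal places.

-2.216 mV

LSB = 12/2^11 = 5.859 mV.
(V_in − V_low)/LSB = (1.7263 − 0)/0.00585938 = 294.6219 → code 295 (round).
V_rec = 0 + 295·0.00585938 = 1.7285156 V.
Error = 1.7263 − 1.7285156 = -0.00221563 V = -2.216 mV.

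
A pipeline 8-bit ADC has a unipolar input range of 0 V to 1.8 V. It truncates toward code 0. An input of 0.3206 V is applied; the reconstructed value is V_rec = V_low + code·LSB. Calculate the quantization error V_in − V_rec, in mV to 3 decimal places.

4.194 mV

Step size: 1.8 V ÷ 2^8 = 7.031 mV.
(0.3206 − 0)/0.00703125 = 45.5964; ⌊·⌋ gives code 45.
Code 45 maps back to 0 + 45×0.00703125 V = 0.31640625 V.
Difference: 0.00419375 V → 4.194 mV.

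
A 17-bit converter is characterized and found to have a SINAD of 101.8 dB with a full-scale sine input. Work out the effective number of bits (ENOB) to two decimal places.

16.62 bits

ENOB = (SINAD − 1.76) / 6.02 = (101.8 − 1.76)/6.02 = 16.618.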